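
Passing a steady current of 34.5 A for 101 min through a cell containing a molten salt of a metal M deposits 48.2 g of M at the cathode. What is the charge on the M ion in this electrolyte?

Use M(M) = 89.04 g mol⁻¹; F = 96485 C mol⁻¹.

+4

Q = I·t = 34.50 A × 6060.0 s = 209100 C, so n(e⁻) = 209100/96485 = 2.167 mol.
n(M) deposited = 48.2 / 89.04 = 0.5413 mol.
Electrons per atom = n(e⁻)/n(M) = 2.167 / 0.5413 = 4.00 ≈ 4, so the ion is M⁴⁺.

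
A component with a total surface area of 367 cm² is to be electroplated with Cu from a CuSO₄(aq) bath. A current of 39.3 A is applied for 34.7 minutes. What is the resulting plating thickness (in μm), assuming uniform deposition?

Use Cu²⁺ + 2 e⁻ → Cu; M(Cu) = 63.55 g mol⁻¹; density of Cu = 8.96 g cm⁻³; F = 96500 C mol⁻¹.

81.9 μm

Q = I·t = 39.30 × 2082.0 = 81820 C; n(e⁻) = 0.8479 mol.
n(Cu) = n(e⁻)/2 = 0.4240 mol, so m = 0.4240 × 63.55 = 26.94 g.
Volume = m/ρ = 26.94 / 8.96 = 3.007 cm³.
Thickness = V/A = 3.007 / 367 = 0.00819 cm = 81.9 μm.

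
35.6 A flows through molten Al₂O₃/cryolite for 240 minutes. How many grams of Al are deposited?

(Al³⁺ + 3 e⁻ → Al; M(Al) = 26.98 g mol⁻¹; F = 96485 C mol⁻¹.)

Q = I·t = 35.60 A × 14400 s = 512600 C.
n(e⁻) = Q/F = 512600 / 96485 = 5.313 mol.
Al³⁺ + 3 e⁻ → Al, so n(Al) = n(e⁻)/3 = 1.771 mol.
m = n·M = 1.771 × 26.98 = 47.8 g.

47.8 g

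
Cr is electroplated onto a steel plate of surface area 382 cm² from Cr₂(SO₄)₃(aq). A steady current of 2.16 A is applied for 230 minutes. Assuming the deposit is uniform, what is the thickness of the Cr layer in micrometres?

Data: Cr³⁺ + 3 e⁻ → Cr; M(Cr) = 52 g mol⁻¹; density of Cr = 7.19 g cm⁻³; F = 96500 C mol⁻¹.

19.5 μm

Q = I·t = 2.160 × 13800 = 29810 C; n(e⁻) = 0.3089 mol.
n(Cr) = n(e⁻)/3 = 0.1030 mol, so m = 0.1030 × 52 = 5.354 g.
Volume = m/ρ = 5.354 / 7.19 = 0.7447 cm³.
Thickness = V/A = 0.7447 / 382 = 0.00195 cm = 19.5 μm.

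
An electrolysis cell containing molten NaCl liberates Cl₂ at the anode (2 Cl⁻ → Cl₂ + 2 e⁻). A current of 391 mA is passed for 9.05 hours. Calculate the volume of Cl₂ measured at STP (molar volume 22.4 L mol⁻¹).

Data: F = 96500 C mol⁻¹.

Q = I·t = 0.3910 A × 32580 s = 12740 C.
n(e⁻) = Q/F = 12740 / 96500 = 0.1320 mol.
2 electrons are transferred per Cl₂ molecule, so n(Cl₂) = 0.1320 / 2 = 0.06600 mol.
V = n × V_m = 0.06600 × 22.4 = 1.48 L.

1.48 L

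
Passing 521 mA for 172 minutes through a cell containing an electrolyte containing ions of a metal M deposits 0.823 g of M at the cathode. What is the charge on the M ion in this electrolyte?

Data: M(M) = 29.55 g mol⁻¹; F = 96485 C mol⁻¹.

+2

Q = I·t = 0.5210 A × 10320 s = 5377 C, so n(e⁻) = 5377/96485 = 0.05573 mol.
n(M) deposited = 0.823 / 29.55 = 0.02785 mol.
Electrons per atom = n(e⁻)/n(M) = 0.05573 / 0.02785 = 2.00 ≈ 2, so the ion is M²⁺.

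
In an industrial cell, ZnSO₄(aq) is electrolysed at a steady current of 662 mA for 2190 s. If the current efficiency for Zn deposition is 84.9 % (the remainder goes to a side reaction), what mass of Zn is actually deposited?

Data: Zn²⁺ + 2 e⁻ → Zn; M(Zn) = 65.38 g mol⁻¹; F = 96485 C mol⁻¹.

0.417 g

Q = I·t = 0.6620 × 2190.0 = 1450 C.
n(e⁻) = 1450/96485 = 0.01503 mol; theoretically n(Zn) = 0.01503/2 = 0.007513 mol, m_theo = 0.4912 g.
At 84.9 % efficiency, m_actual = 0.849 × 0.4912 = 0.417 g.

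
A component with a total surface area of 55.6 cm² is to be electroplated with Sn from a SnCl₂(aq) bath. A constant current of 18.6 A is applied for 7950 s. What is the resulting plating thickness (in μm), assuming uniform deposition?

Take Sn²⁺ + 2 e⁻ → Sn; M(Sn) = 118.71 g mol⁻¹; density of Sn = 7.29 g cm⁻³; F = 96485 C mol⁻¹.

2240 μm

Q = I·t = 18.60 × 7950.0 = 147900 C; n(e⁻) = 1.533 mol.
n(Sn) = n(e⁻)/2 = 0.7663 mol, so m = 0.7663 × 118.71 = 90.97 g.
Volume = m/ρ = 90.97 / 7.29 = 12.48 cm³.
Thickness = V/A = 12.48 / 55.6 = 0.224 cm = 2240 μm.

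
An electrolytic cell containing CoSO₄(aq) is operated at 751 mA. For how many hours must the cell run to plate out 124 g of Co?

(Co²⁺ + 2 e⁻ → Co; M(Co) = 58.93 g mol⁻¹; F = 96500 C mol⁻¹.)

n(Co) = m/M = 124 / 58.93 = 2.104 mol.
Each Co atom requires 2 electrons, so n(e⁻) = 2 × 2.104 = 4.208 mol.
Q = n(e⁻)·F = 4.208 × 96500 = 406100 C.
t = Q/I = 406100 / 0.7510 A = 540800 s = 150 h.

150 h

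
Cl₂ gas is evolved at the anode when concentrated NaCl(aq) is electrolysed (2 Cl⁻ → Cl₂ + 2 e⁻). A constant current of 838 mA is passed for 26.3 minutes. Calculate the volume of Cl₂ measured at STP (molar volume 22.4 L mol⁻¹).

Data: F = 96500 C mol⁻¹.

0.153 L

Q = I·t = 0.8380 A × 1578.0 s = 1322 C.
n(e⁻) = Q/F = 1322 / 96500 = 0.01370 mol.
2 electrons are transferred per Cl₂ molecule, so n(Cl₂) = 0.01370 / 2 = 0.006852 mol.
V = n × V_m = 0.006852 × 22.4 = 0.153 L.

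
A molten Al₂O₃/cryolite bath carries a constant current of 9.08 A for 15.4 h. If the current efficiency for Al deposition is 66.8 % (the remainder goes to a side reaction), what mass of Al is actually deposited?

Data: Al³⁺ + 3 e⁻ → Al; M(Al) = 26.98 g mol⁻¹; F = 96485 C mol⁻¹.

Q = I·t = 9.080 × 55440 = 503400 C.
n(e⁻) = 503400/96485 = 5.217 mol; theoretically n(Al) = 5.217/3 = 1.739 mol, m_theo = 46.92 g.
At 66.8 % efficiency, m_actual = 0.668 × 46.92 = 31.3 g.

31.3 g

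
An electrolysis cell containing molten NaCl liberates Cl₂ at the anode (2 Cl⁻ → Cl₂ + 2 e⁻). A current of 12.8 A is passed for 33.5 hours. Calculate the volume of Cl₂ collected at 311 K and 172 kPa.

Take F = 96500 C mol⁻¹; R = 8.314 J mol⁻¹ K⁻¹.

Q = I·t = 12.80 A × 120600 s = 1544000 C.
n(e⁻) = Q/F = 1544000 / 96500 = 16.00 mol.
2 electrons are transferred per Cl₂ molecule, so n(Cl₂) = 16.00 / 2 = 7.998 mol.
V = nRT/P = (7.998 × 8.314 × 311) / (172 × 10³ Pa) = 0.120 m³ = 120 L.

120 L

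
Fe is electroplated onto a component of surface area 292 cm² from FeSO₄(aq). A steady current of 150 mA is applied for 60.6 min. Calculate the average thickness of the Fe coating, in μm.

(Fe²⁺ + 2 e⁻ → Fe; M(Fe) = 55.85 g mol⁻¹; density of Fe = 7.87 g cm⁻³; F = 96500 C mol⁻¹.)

0.687 μm

Q = I·t = 0.1500 × 3636.0 = 545.4 C; n(e⁻) = 0.005652 mol.
n(Fe) = n(e⁻)/2 = 0.002826 mol, so m = 0.002826 × 55.85 = 0.1578 g.
Volume = m/ρ = 0.1578 / 7.87 = 0.02005 cm³.
Thickness = V/A = 0.02005 / 292 = 6.87 × 10⁻⁵ cm = 0.687 μm.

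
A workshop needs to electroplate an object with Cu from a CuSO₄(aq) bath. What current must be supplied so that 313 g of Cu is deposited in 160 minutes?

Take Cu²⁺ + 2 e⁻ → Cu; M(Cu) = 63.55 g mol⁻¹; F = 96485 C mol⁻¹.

99.0 A

n(Cu) = 313 / 63.55 = 4.925 mol.
n(e⁻) = 2 × 4.925 = 9.851 mol.
Q = n(e⁻)·F = 9.851 × 96485 = 950400 C.
I = Q/t = 950400 / 9600.0 s = 99.0 A.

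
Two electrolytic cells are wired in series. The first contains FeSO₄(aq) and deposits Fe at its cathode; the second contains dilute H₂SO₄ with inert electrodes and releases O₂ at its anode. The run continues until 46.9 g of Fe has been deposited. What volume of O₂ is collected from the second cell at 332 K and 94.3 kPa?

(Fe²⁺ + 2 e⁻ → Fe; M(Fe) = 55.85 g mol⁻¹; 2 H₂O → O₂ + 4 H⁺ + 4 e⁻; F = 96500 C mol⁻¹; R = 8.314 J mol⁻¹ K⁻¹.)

n(Fe) = 46.9 / 55.85 = 0.8397 mol, so n(e⁻) = 2 × 0.8397 = 1.679 mol.
The cells are in series, so the same 1.679 mol of electrons passes through the second cell.
2 H₂O → O₂ + 4 H⁺ + 4 e⁻ — 4 mol e⁻ per mol O₂, so n(O₂) = 1.679/4 = 0.4199 mol.
V = nRT/P = (0.4199 × 8.314 × 332) / (94.3 × 10³) = 0.0123 m³ = 12.3 L.

12.3 L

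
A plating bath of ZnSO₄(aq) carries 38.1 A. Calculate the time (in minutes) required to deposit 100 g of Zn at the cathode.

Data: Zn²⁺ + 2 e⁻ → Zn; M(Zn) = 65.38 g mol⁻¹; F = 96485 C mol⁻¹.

129 min

n(Zn) = m/M = 100 / 65.38 = 1.530 mol.
Each Zn atom requires 2 electrons, so n(e⁻) = 2 × 1.530 = 3.059 mol.
Q = n(e⁻)·F = 3.059 × 96485 = 295200 C.
t = Q/I = 295200 / 38.10 A = 7747 s = 129 min.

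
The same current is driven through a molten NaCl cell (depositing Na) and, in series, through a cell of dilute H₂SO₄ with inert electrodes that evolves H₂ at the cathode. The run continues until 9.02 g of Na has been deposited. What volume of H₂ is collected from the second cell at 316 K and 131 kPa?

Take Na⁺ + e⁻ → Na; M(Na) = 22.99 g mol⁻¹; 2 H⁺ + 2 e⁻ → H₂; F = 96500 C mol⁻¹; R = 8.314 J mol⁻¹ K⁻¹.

n(Na) = 9.02 / 22.99 = 0.3923 mol, so n(e⁻) = 1 × 0.3923 = 0.3923 mol.
The cells are in series, so the same 0.3923 mol of electrons passes through the second cell.
2 H⁺ + 2 e⁻ → H₂ — 2 mol e⁻ per mol H₂, so n(H₂) = 0.3923/2 = 0.1962 mol.
V = nRT/P = (0.1962 × 8.314 × 316) / (131 × 10³) = 0.00393 m³ = 3.93 L.

3.93 L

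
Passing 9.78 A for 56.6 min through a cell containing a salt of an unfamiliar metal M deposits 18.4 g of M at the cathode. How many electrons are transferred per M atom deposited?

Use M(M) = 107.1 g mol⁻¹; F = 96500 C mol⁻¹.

2

Q = I·t = 9.780 A × 3396.0 s = 33210 C, so n(e⁻) = 33210/96500 = 0.3442 mol.
n(M) deposited = 18.4 / 107.1 = 0.1718 mol.
Electrons per atom = n(e⁻)/n(M) = 0.3442 / 0.1718 = 2.00 ≈ 2, so the ion is M²⁺.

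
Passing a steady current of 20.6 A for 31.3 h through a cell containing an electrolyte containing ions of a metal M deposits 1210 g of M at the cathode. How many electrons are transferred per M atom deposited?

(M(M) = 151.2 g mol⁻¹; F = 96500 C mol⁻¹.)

3

Q = I·t = 20.60 A × 112680 s = 2321000 C, so n(e⁻) = 2321000/96500 = 24.05 mol.
n(M) deposited = 1210 / 151.2 = 8.003 mol.
Electrons per atom = n(e⁻)/n(M) = 24.05 / 8.003 = 3.01 ≈ 3, so the ion is M³⁺.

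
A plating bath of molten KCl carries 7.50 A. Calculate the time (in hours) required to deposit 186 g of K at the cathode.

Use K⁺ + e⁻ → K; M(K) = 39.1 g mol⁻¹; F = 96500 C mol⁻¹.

n(K) = m/M = 186 / 39.1 = 4.757 mol.
Each K atom requires 1 electron, so n(e⁻) = 1 × 4.757 = 4.757 mol.
Q = n(e⁻)·F = 4.757 × 96500 = 459100 C.
t = Q/I = 459100 / 7.500 A = 61210 s = 17.0 h.

17.0 h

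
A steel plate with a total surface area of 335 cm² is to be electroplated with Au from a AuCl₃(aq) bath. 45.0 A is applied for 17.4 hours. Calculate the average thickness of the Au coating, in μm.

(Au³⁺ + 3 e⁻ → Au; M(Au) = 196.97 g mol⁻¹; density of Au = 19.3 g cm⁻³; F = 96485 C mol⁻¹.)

2970 μm

Q = I·t = 45.00 × 62640 = 2819000 C; n(e⁻) = 29.21 mol.
n(Au) = n(e⁻)/3 = 9.738 mol, so m = 9.738 × 196.97 = 1918 g.
Volume = m/ρ = 1918 / 19.3 = 99.39 cm³.
Thickness = V/A = 99.39 / 335 = 0.297 cm = 2970 μm.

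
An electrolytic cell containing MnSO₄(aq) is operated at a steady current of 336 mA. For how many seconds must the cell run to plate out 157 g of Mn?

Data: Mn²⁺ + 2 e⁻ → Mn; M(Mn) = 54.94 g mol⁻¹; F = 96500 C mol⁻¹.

n(Mn) = m/M = 157 / 54.94 = 2.858 mol.
Each Mn atom requires 2 electrons, so n(e⁻) = 2 × 2.858 = 5.715 mol.
Q = n(e⁻)·F = 5.715 × 96500 = 551500 C.
t = Q/I = 551500 / 0.3360 A = 1641000 s.

1.64 × 10⁶ s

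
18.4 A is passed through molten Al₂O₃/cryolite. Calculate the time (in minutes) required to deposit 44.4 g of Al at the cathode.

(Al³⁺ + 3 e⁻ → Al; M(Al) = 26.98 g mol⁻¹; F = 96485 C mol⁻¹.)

431 min

n(Al) = m/M = 44.4 / 26.98 = 1.646 mol.
Each Al atom requires 3 electrons, so n(e⁻) = 3 × 1.646 = 4.937 mol.
Q = n(e⁻)·F = 4.937 × 96485 = 476300 C.
t = Q/I = 476300 / 18.40 A = 25890 s = 431 min.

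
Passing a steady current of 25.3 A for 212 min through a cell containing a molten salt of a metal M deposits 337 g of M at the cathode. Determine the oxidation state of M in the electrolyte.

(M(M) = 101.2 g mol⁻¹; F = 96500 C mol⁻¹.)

Q = I·t = 25.30 A × 12720 s = 321800 C, so n(e⁻) = 321800/96500 = 3.335 mol.
n(M) deposited = 337 / 101.2 = 3.330 mol.
Electrons per atom = n(e⁻)/n(M) = 3.335 / 3.330 = 1.00 ≈ 1, so the ion is M⁺.

+1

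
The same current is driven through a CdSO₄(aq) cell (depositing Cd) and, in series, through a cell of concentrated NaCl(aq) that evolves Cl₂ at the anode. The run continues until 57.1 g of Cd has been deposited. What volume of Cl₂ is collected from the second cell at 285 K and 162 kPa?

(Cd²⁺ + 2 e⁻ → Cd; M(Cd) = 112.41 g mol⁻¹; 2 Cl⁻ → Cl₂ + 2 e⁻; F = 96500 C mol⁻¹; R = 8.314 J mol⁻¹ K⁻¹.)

7.43 L

n(Cd) = 57.1 / 112.41 = 0.5080 mol, so n(e⁻) = 2 × 0.5080 = 1.016 mol.
The cells are in series, so the same 1.016 mol of electrons passes through the second cell.
2 Cl⁻ → Cl₂ + 2 e⁻ — 2 mol e⁻ per mol Cl₂, so n(Cl₂) = 1.016/2 = 0.5080 mol.
V = nRT/P = (0.5080 × 8.314 × 285) / (162 × 10³) = 0.00743 m³ = 7.43 L.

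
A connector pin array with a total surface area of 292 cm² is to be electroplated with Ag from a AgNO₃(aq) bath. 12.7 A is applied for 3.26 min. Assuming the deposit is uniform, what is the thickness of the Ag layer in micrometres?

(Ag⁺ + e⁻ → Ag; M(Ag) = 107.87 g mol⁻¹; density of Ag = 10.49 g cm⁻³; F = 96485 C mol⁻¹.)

Q = I·t = 12.70 × 195.60 = 2484 C; n(e⁻) = 0.02575 mol.
n(Ag) = n(e⁻)/1 = 0.02575 mol, so m = 0.02575 × 107.87 = 2.777 g.
Volume = m/ρ = 2.777 / 10.49 = 0.2648 cm³.
Thickness = V/A = 0.2648 / 292 = 9.07 × 10⁻⁴ cm = 9.07 μm.

9.07 μm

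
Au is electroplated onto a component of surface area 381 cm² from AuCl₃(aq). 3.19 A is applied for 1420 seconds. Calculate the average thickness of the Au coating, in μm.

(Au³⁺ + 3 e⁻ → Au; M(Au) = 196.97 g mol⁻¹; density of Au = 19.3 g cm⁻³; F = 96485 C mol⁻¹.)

4.19 μm

Q = I·t = 3.190 × 1420.0 = 4530 C; n(e⁻) = 0.04695 mol.
n(Au) = n(e⁻)/3 = 0.01565 mol, so m = 0.01565 × 196.97 = 3.082 g.
Volume = m/ρ = 3.082 / 19.3 = 0.1597 cm³.
Thickness = V/A = 0.1597 / 381 = 4.19 × 10⁻⁴ cm = 4.19 μm.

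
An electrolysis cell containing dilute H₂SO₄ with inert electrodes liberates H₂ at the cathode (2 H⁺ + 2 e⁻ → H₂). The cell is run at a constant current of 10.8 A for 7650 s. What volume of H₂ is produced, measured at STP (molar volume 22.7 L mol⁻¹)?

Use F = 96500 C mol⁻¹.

Q = I·t = 10.80 A × 7650.0 s = 82620 C.
n(e⁻) = Q/F = 82620 / 96500 = 0.8562 mol.
2 electrons are transferred per H₂ molecule, so n(H₂) = 0.8562 / 2 = 0.4281 mol.
V = n × V_m = 0.4281 × 22.7 = 9.72 L.

9.72 L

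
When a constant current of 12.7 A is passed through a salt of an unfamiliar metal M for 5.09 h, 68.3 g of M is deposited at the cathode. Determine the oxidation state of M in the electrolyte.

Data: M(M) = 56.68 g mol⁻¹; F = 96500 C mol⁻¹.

Q = I·t = 12.70 A × 18324 s = 232700 C, so n(e⁻) = 232700/96500 = 2.412 mol.
n(M) deposited = 68.3 / 56.68 = 1.205 mol.
Electrons per atom = n(e⁻)/n(M) = 2.412 / 1.205 = 2.00 ≈ 2, so the ion is M²⁺.

+2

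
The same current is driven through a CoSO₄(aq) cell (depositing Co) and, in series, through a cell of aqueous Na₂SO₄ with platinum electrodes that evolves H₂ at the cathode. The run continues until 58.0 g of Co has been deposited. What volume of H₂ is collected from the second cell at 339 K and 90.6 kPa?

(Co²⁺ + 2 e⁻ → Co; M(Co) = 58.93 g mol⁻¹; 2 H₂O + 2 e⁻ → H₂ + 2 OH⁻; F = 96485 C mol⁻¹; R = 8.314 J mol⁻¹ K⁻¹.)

30.6 L

n(Co) = 58.0 / 58.93 = 0.9842 mol, so n(e⁻) = 2 × 0.9842 = 1.968 mol.
The cells are in series, so the same 1.968 mol of electrons passes through the second cell.
2 H₂O + 2 e⁻ → H₂ + 2 OH⁻ — 2 mol e⁻ per mol H₂, so n(H₂) = 1.968/2 = 0.9842 mol.
V = nRT/P = (0.9842 × 8.314 × 339) / (90.6 × 10³) = 0.0306 m³ = 30.6 L.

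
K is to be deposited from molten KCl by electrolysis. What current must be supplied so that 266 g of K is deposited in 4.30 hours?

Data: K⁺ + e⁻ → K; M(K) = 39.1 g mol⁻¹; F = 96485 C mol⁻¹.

n(K) = 266 / 39.1 = 6.803 mol.
n(e⁻) = 1 × 6.803 = 6.803 mol.
Q = n(e⁻)·F = 6.803 × 96485 = 656400 C.
I = Q/t = 656400 / 15480 s = 42.4 A.

42.4 A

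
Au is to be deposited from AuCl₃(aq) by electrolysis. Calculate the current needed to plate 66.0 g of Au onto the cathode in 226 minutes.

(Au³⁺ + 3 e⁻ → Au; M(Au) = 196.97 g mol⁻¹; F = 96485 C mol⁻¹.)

7.15 A

n(Au) = 66.0 / 196.97 = 0.3351 mol.
n(e⁻) = 3 × 0.3351 = 1.005 mol.
Q = n(e⁻)·F = 1.005 × 96485 = 96990 C.
I = Q/t = 96990 / 13560 s = 7.15 A.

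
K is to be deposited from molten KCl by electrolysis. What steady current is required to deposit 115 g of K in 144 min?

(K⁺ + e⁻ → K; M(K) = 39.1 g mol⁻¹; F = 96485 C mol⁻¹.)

n(K) = 115 / 39.1 = 2.941 mol.
n(e⁻) = 1 × 2.941 = 2.941 mol.
Q = n(e⁻)·F = 2.941 × 96485 = 283800 C.
I = Q/t = 283800 / 8640.0 s = 32.8 A.

32.8 A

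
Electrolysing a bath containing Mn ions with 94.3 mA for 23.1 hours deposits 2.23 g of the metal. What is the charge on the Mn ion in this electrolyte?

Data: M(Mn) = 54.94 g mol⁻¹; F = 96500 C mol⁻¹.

Q = I·t = 0.09430 A × 83160 s = 7842 C, so n(e⁻) = 7842/96500 = 0.08126 mol.
n(Mn) deposited = 2.23 / 54.94 = 0.04059 mol.
Electrons per atom = n(e⁻)/n(Mn) = 0.08126 / 0.04059 = 2.00 ≈ 2, so the ion is Mn²⁺.

+2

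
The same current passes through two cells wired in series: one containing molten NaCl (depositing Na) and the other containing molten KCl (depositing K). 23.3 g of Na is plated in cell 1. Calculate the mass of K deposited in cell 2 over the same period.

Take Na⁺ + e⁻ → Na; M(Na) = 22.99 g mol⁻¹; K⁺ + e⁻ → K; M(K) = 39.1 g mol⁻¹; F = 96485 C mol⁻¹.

n(Na) = 23.3 / 22.99 = 1.013 mol.
Since Na⁺ + e⁻ → Na, n(e⁻) passed = 1 × 1.013 = 1.013 mol.
Cells in series carry the same charge, so the same 1.013 mol of electrons passes through cell 2.
K⁺ + e⁻ → K, so n(K) = 1.013 / 1 = 1.013 mol.
m(K) = 1.013 × 39.1 = 39.6 g.

39.6 g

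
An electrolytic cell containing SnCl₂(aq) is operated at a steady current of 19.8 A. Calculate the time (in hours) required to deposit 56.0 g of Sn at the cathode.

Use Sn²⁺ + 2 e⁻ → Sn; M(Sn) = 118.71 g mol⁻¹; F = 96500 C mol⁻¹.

1.28 h

n(Sn) = m/M = 56.0 / 118.71 = 0.4717 mol.
Each Sn atom requires 2 electrons, so n(e⁻) = 2 × 0.4717 = 0.9435 mol.
Q = n(e⁻)·F = 0.9435 × 96500 = 91050 C.
t = Q/I = 91050 / 19.80 A = 4598 s = 1.28 h.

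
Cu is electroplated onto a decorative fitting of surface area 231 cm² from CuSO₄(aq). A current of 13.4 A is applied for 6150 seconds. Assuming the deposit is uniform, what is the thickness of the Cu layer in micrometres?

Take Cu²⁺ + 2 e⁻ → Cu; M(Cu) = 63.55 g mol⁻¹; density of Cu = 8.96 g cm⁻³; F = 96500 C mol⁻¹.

Q = I·t = 13.40 × 6150.0 = 82410 C; n(e⁻) = 0.8540 mol.
n(Cu) = n(e⁻)/2 = 0.4270 mol, so m = 0.4270 × 63.55 = 27.14 g.
Volume = m/ρ = 27.14 / 8.96 = 3.029 cm³.
Thickness = V/A = 3.029 / 231 = 0.0131 cm = 131 μm.

131 μm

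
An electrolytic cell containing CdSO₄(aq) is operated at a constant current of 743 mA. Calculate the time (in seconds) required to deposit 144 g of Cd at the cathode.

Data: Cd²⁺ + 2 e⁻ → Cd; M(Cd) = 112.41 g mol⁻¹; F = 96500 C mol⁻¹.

n(Cd) = m/M = 144 / 112.41 = 1.281 mol.
Each Cd atom requires 2 electrons, so n(e⁻) = 2 × 1.281 = 2.562 mol.
Q = n(e⁻)·F = 2.562 × 96500 = 247200 C.
t = Q/I = 247200 / 0.7430 A = 332800 s.

3.33 × 10⁵ s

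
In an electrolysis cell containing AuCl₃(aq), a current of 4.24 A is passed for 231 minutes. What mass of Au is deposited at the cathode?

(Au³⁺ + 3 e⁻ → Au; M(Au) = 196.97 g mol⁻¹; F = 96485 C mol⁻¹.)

40.0 g

Q = I·t = 4.240 A × 13860 s = 58770 C.
n(e⁻) = Q/F = 58770 / 96485 = 0.6091 mol.
Au³⁺ + 3 e⁻ → Au, so n(Au) = n(e⁻)/3 = 0.2030 mol.
m = n·M = 0.2030 × 196.97 = 40.0 g.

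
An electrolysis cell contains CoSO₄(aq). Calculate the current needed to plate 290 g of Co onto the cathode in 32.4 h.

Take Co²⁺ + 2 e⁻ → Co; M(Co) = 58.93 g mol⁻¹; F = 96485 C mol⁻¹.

8.14 A

n(Co) = 290 / 58.93 = 4.921 mol.
n(e⁻) = 2 × 4.921 = 9.842 mol.
Q = n(e⁻)·F = 9.842 × 96485 = 949600 C.
I = Q/t = 949600 / 116640 s = 8.14 A.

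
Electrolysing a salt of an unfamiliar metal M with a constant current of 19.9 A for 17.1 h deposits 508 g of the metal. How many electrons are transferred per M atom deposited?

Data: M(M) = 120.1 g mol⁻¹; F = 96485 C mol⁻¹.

3

Q = I·t = 19.90 A × 61560 s = 1225000 C, so n(e⁻) = 1225000/96485 = 12.70 mol.
n(M) deposited = 508 / 120.1 = 4.230 mol.
Electrons per atom = n(e⁻)/n(M) = 12.70 / 4.230 = 3.00 ≈ 3, so the ion is M³⁺.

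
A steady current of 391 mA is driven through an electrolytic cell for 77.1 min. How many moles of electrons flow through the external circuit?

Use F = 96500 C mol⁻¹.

Q = I·t = 0.3910 A × 4626.0 s = 1809 C.
n(e⁻) = Q/F = 1809 / 96500 = 0.0187 mol.

0.0187 mol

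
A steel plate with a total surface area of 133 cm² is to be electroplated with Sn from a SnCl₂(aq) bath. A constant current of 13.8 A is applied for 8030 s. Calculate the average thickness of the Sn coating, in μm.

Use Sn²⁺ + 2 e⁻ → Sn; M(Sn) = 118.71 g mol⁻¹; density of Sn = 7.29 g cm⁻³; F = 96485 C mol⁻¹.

Q = I·t = 13.80 × 8030.0 = 110800 C; n(e⁻) = 1.149 mol.
n(Sn) = n(e⁻)/2 = 0.5743 mol, so m = 0.5743 × 118.71 = 68.17 g.
Volume = m/ρ = 68.17 / 7.29 = 9.351 cm³.
Thickness = V/A = 9.351 / 133 = 0.0703 cm = 703 μm.

703 μm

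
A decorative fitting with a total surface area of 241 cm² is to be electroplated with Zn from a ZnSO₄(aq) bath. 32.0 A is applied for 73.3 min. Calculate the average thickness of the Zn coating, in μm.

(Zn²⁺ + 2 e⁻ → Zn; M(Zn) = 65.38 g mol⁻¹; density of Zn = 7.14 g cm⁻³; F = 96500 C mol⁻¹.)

277 μm

Q = I·t = 32.00 × 4398.0 = 140700 C; n(e⁻) = 1.458 mol.
n(Zn) = n(e⁻)/2 = 0.7292 mol, so m = 0.7292 × 65.38 = 47.68 g.
Volume = m/ρ = 47.68 / 7.14 = 6.677 cm³.
Thickness = V/A = 6.677 / 241 = 0.0277 cm = 277 μm.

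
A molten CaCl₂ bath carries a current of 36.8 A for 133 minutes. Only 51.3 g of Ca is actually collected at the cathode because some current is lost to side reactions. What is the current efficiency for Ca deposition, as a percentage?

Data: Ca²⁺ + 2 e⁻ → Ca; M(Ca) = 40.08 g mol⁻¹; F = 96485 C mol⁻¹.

Q = I·t = 36.80 × 7980.0 = 293700 C; n(e⁻) = 293700/96485 = 3.044 mol.
Theoretical n(Ca) = n(e⁻)/2 = 1.522 mol, i.e. m_theo = 1.522 × 40.08 = 60.99 g.
Efficiency = m_actual / m_theo = 51.3 / 60.99 = 84.1 %.

84.1 %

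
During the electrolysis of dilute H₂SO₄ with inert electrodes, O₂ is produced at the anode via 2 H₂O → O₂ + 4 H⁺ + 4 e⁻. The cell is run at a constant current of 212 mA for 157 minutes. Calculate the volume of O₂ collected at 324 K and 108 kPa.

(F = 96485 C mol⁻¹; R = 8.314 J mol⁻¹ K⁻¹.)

Q = I·t = 0.2120 A × 9420.0 s = 1997 C.
n(e⁻) = Q/F = 1997 / 96485 = 0.02070 mol.
4 electrons are transferred per O₂ molecule, so n(O₂) = 0.02070 / 4 = 0.005174 mol.
V = nRT/P = (0.005174 × 8.314 × 324) / (108 × 10³ Pa) = 1.29 × 10⁻⁴ m³ = 0.129 L.

0.129 L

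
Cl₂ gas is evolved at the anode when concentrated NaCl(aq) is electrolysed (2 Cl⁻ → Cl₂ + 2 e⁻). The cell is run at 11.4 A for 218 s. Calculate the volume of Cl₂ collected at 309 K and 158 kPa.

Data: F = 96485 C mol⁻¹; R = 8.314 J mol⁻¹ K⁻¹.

0.209 L

Q = I·t = 11.40 A × 218.00 s = 2485 C.
n(e⁻) = Q/F = 2485 / 96485 = 0.02576 mol.
2 electrons are transferred per Cl₂ molecule, so n(Cl₂) = 0.02576 / 2 = 0.01288 mol.
V = nRT/P = (0.01288 × 8.314 × 309) / (158 × 10³ Pa) = 2.09 × 10⁻⁴ m³ = 0.209 L.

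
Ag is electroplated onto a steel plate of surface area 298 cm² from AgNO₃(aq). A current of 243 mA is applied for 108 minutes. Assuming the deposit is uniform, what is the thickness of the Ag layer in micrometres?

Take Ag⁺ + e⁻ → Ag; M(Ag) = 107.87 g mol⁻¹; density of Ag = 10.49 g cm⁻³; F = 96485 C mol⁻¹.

Q = I·t = 0.2430 × 6480.0 = 1575 C; n(e⁻) = 0.01632 mol.
n(Ag) = n(e⁻)/1 = 0.01632 mol, so m = 0.01632 × 107.87 = 1.760 g.
Volume = m/ρ = 1.760 / 10.49 = 0.1678 cm³.
Thickness = V/A = 0.1678 / 298 = 5.63 × 10⁻⁴ cm = 5.63 μm.

5.63 μm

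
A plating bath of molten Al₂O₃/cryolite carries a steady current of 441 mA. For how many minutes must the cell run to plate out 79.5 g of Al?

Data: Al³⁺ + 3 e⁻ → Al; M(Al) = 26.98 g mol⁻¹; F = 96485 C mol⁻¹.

32200 min

n(Al) = m/M = 79.5 / 26.98 = 2.947 mol.
Each Al atom requires 3 electrons, so n(e⁻) = 3 × 2.947 = 8.840 mol.
Q = n(e⁻)·F = 8.840 × 96485 = 852900 C.
t = Q/I = 852900 / 0.4410 A = 1934000 s = 32200 min.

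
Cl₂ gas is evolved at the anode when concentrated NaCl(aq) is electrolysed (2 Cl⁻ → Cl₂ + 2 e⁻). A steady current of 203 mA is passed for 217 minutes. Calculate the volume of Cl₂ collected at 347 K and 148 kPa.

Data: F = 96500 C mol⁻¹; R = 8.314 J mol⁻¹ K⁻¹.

Q = I·t = 0.2030 A × 13020 s = 2643 C.
n(e⁻) = Q/F = 2643 / 96500 = 0.02739 mol.
2 electrons are transferred per Cl₂ molecule, so n(Cl₂) = 0.02739 / 2 = 0.01369 mol.
V = nRT/P = (0.01369 × 8.314 × 347) / (148 × 10³ Pa) = 2.67 × 10⁻⁴ m³ = 0.267 L.

0.267 L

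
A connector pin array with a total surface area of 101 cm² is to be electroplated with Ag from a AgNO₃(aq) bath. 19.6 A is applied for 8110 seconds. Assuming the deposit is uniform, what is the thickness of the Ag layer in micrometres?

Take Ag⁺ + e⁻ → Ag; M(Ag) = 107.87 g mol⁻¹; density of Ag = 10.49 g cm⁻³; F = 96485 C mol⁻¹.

1680 μm

Q = I·t = 19.60 × 8110.0 = 159000 C; n(e⁻) = 1.647 mol.
n(Ag) = n(e⁻)/1 = 1.647 mol, so m = 1.647 × 107.87 = 177.7 g.
Volume = m/ρ = 177.7 / 10.49 = 16.94 cm³.
Thickness = V/A = 16.94 / 101 = 0.168 cm = 1680 μm.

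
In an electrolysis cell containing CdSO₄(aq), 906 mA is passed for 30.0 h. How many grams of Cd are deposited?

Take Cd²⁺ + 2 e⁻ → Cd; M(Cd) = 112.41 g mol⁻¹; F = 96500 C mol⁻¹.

57.0 g

Q = I·t = 0.9060 A × 108000 s = 97850 C.
n(e⁻) = Q/F = 97850 / 96500 = 1.014 mol.
Cd²⁺ + 2 e⁻ → Cd, so n(Cd) = n(e⁻)/2 = 0.5070 mol.
m = n·M = 0.5070 × 112.41 = 57.0 g.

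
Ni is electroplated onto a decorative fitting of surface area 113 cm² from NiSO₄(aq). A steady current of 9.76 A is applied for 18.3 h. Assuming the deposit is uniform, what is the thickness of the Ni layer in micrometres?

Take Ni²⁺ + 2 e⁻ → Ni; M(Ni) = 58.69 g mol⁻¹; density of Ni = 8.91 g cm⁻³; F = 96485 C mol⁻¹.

1940 μm

Q = I·t = 9.760 × 65880 = 643000 C; n(e⁻) = 6.664 mol.
n(Ni) = n(e⁻)/2 = 3.332 mol, so m = 3.332 × 58.69 = 195.6 g.
Volume = m/ρ = 195.6 / 8.91 = 21.95 cm³.
Thickness = V/A = 21.95 / 113 = 0.194 cm = 1940 μm.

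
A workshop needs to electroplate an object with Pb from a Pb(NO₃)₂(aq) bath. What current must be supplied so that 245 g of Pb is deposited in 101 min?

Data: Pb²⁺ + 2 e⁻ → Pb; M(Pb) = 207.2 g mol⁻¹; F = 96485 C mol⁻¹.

n(Pb) = 245 / 207.2 = 1.182 mol.
n(e⁻) = 2 × 1.182 = 2.365 mol.
Q = n(e⁻)·F = 2.365 × 96485 = 228200 C.
I = Q/t = 228200 / 6060.0 s = 37.7 A.

37.7 A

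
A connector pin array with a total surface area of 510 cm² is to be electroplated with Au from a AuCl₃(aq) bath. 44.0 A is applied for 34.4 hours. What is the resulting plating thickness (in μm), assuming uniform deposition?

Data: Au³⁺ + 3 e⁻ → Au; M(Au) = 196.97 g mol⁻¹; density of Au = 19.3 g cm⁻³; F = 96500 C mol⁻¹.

3770 μm

Q = I·t = 44.00 × 123840 = 5449000 C; n(e⁻) = 56.47 mol.
n(Au) = n(e⁻)/3 = 18.82 mol, so m = 18.82 × 196.97 = 3707 g.
Volume = m/ρ = 3707 / 19.3 = 192.1 cm³.
Thickness = V/A = 192.1 / 510 = 0.377 cm = 3770 μm.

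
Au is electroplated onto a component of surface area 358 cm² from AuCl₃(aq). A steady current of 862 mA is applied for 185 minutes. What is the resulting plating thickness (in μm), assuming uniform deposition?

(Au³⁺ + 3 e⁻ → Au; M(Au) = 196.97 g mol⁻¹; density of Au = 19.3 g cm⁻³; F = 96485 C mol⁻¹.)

Q = I·t = 0.8620 × 11100 = 9568 C; n(e⁻) = 0.09917 mol.
n(Au) = n(e⁻)/3 = 0.03306 mol, so m = 0.03306 × 196.97 = 6.511 g.
Volume = m/ρ = 6.511 / 19.3 = 0.3374 cm³.
Thickness = V/A = 0.3374 / 358 = 9.42 × 10⁻⁴ cm = 9.42 μm.

9.42 μm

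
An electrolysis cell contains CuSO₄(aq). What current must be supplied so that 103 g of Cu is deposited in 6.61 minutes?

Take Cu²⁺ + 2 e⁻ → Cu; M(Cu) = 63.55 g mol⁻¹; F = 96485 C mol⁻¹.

789 A

n(Cu) = 103 / 63.55 = 1.621 mol.
n(e⁻) = 2 × 1.621 = 3.242 mol.
Q = n(e⁻)·F = 3.242 × 96485 = 312800 C.
I = Q/t = 312800 / 396.60 s = 789 A.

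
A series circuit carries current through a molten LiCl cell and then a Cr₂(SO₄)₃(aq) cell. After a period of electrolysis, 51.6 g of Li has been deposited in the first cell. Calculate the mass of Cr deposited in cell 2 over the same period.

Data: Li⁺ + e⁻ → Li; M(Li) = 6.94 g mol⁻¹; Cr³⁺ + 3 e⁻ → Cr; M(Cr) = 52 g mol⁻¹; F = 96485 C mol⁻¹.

129 g

n(Li) = 51.6 / 6.94 = 7.435 mol.
Since Li⁺ + e⁻ → Li, n(e⁻) passed = 1 × 7.435 = 7.435 mol.
Cells in series carry the same charge, so the same 7.435 mol of electrons passes through cell 2.
Cr³⁺ + 3 e⁻ → Cr, so n(Cr) = 7.435 / 3 = 2.478 mol.
m(Cr) = 2.478 × 52 = 129 g.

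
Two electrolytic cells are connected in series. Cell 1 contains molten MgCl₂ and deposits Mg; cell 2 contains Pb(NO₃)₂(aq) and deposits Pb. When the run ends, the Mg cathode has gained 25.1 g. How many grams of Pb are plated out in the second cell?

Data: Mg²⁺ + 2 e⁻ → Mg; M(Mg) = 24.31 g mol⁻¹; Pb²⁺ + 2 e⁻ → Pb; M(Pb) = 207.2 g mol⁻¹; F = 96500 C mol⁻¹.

214 g

n(Mg) = 25.1 / 24.31 = 1.032 mol.
Since Mg²⁺ + 2 e⁻ → Mg, n(e⁻) passed = 2 × 1.032 = 2.065 mol.
Cells in series carry the same charge, so the same 2.065 mol of electrons passes through cell 2.
Pb²⁺ + 2 e⁻ → Pb, so n(Pb) = 2.065 / 2 = 1.032 mol.
m(Pb) = 1.032 × 207.2 = 214 g.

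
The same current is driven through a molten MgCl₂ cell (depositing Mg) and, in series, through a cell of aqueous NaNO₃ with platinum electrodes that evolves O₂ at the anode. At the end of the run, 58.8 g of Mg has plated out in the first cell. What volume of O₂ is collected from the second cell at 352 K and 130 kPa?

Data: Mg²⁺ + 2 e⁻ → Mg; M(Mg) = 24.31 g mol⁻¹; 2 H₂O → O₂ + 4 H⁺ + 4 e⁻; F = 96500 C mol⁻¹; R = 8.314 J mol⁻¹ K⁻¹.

27.2 L

n(Mg) = 58.8 / 24.31 = 2.419 mol, so n(e⁻) = 2 × 2.419 = 4.838 mol.
The cells are in series, so the same 4.838 mol of electrons passes through the second cell.
2 H₂O → O₂ + 4 H⁺ + 4 e⁻ — 4 mol e⁻ per mol O₂, so n(O₂) = 4.838/4 = 1.209 mol.
V = nRT/P = (1.209 × 8.314 × 352) / (130 × 10³) = 0.0272 m³ = 27.2 L.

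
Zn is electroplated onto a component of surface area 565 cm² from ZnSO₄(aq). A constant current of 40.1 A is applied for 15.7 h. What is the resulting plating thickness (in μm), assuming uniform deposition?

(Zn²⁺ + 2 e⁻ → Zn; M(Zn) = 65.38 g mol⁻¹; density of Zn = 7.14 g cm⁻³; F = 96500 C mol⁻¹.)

1900 μm

Q = I·t = 40.10 × 56520 = 2266000 C; n(e⁻) = 23.49 mol.
n(Zn) = n(e⁻)/2 = 11.74 mol, so m = 11.74 × 65.38 = 767.8 g.
Volume = m/ρ = 767.8 / 7.14 = 107.5 cm³.
Thickness = V/A = 107.5 / 565 = 0.190 cm = 1900 μm.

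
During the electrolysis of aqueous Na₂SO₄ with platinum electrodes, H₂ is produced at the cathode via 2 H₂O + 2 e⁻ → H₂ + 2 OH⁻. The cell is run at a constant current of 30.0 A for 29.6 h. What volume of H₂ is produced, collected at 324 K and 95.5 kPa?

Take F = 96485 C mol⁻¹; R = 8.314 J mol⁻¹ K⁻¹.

Q = I·t = 30.00 A × 106560 s = 3197000 C.
n(e⁻) = Q/F = 3197000 / 96485 = 33.13 mol.
2 electrons are transferred per H₂ molecule, so n(H₂) = 33.13 / 2 = 16.57 mol.
V = nRT/P = (16.57 × 8.314 × 324) / (95.5 × 10³ Pa) = 0.467 m³ = 467 L.

467 L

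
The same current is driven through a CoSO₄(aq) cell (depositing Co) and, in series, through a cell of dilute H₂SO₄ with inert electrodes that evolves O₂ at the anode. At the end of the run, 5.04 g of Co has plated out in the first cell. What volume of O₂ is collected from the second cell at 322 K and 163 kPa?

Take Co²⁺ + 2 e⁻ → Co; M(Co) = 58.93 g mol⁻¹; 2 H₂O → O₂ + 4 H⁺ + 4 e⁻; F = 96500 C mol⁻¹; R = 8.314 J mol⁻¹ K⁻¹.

0.702 L

n(Co) = 5.04 / 58.93 = 0.08553 mol, so n(e⁻) = 2 × 0.08553 = 0.1711 mol.
The cells are in series, so the same 0.1711 mol of electrons passes through the second cell.
2 H₂O → O₂ + 4 H⁺ + 4 e⁻ — 4 mol e⁻ per mol O₂, so n(O₂) = 0.1711/4 = 0.04276 mol.
V = nRT/P = (0.04276 × 8.314 × 322) / (163 × 10³) = 7.02 × 10⁻⁴ m³ = 0.702 L.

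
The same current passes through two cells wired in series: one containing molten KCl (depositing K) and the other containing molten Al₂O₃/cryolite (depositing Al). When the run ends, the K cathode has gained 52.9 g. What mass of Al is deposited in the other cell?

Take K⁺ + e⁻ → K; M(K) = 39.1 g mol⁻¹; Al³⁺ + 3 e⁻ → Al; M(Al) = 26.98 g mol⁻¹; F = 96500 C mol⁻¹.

n(K) = 52.9 / 39.1 = 1.353 mol.
Since K⁺ + e⁻ → K, n(e⁻) passed = 1 × 1.353 = 1.353 mol.
Cells in series carry the same charge, so the same 1.353 mol of electrons passes through cell 2.
Al³⁺ + 3 e⁻ → Al, so n(Al) = 1.353 / 3 = 0.4510 mol.
m(Al) = 0.4510 × 26.98 = 12.2 g.

12.2 g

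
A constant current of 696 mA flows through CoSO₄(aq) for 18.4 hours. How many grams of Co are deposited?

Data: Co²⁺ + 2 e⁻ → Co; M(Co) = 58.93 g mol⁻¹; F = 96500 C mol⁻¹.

14.1 g

Q = I·t = 0.6960 A × 66240 s = 46100 C.
n(e⁻) = Q/F = 46100 / 96500 = 0.4778 mol.
Co²⁺ + 2 e⁻ → Co, so n(Co) = n(e⁻)/2 = 0.2389 mol.
m = n·M = 0.2389 × 58.93 = 14.1 g.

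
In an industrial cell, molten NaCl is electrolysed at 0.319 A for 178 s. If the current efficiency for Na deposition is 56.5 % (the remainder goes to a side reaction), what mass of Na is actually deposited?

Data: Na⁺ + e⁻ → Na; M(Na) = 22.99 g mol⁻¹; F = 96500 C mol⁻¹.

Q = I·t = 0.3190 × 178.00 = 56.78 C.
n(e⁻) = 56.78/96500 = 0.0005884 mol; theoretically n(Na) = 0.0005884/1 = 0.0005884 mol, m_theo = 0.01353 g.
At 56.5 % efficiency, m_actual = 0.565 × 0.01353 = 0.00764 g.

0.00764 g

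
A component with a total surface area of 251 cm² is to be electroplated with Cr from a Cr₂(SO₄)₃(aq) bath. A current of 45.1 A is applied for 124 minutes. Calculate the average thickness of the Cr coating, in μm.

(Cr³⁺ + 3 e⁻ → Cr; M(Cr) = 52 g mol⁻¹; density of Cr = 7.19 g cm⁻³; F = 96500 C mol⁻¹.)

334 μm

Q = I·t = 45.10 × 7440.0 = 335500 C; n(e⁻) = 3.477 mol.
n(Cr) = n(e⁻)/3 = 1.159 mol, so m = 1.159 × 52 = 60.27 g.
Volume = m/ρ = 60.27 / 7.19 = 8.383 cm³.
Thickness = V/A = 8.383 / 251 = 0.0334 cm = 334 μm.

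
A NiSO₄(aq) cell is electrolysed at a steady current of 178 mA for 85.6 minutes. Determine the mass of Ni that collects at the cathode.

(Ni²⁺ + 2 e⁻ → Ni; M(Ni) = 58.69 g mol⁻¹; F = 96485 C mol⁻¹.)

0.278 g

Q = I·t = 0.1780 A × 5136.0 s = 914.2 C.
n(e⁻) = Q/F = 914.2 / 96485 = 0.009475 mol.
Ni²⁺ + 2 e⁻ → Ni, so n(Ni) = n(e⁻)/2 = 0.004738 mol.
m = n·M = 0.004738 × 58.69 = 0.278 g.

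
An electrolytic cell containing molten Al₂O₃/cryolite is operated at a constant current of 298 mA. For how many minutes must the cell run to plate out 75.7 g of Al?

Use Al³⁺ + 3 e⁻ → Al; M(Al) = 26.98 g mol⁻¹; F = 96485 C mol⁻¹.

n(Al) = m/M = 75.7 / 26.98 = 2.806 mol.
Each Al atom requires 3 electrons, so n(e⁻) = 3 × 2.806 = 8.417 mol.
Q = n(e⁻)·F = 8.417 × 96485 = 812100 C.
t = Q/I = 812100 / 0.2980 A = 2725000 s = 45400 min.

45400 min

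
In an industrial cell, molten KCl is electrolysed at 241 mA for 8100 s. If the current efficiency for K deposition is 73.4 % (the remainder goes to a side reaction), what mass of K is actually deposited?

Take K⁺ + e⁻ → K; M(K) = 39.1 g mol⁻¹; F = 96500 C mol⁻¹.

Q = I·t = 0.2410 × 8100.0 = 1952 C.
n(e⁻) = 1952/96500 = 0.02023 mol; theoretically n(K) = 0.02023/1 = 0.02023 mol, m_theo = 0.7910 g.
At 73.4 % efficiency, m_actual = 0.734 × 0.7910 = 0.581 g.

0.581 g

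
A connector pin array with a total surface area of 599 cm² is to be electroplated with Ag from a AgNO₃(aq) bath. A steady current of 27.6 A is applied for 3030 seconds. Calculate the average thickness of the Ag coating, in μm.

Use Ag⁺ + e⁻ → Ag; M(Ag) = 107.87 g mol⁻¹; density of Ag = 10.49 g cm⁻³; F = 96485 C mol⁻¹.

Q = I·t = 27.60 × 3030.0 = 83630 C; n(e⁻) = 0.8667 mol.
n(Ag) = n(e⁻)/1 = 0.8667 mol, so m = 0.8667 × 107.87 = 93.50 g.
Volume = m/ρ = 93.50 / 10.49 = 8.913 cm³.
Thickness = V/A = 8.913 / 599 = 0.0149 cm = 149 μm.

149 μm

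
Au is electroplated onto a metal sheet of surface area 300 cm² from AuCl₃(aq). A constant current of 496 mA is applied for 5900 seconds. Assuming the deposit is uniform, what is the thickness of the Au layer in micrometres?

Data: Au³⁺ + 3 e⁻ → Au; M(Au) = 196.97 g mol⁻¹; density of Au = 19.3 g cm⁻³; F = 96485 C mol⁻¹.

3.44 μm

Q = I·t = 0.4960 × 5900.0 = 2926 C; n(e⁻) = 0.03033 mol.
n(Au) = n(e⁻)/3 = 0.01011 mol, so m = 0.01011 × 196.97 = 1.991 g.
Volume = m/ρ = 1.991 / 19.3 = 0.1032 cm³.
Thickness = V/A = 0.1032 / 300 = 3.44 × 10⁻⁴ cm = 3.44 μm.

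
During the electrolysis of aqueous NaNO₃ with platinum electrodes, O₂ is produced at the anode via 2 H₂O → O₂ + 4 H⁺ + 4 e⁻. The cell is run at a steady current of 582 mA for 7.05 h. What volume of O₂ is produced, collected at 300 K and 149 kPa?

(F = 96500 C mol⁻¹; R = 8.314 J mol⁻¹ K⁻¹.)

Q = I·t = 0.5820 A × 25380 s = 14770 C.
n(e⁻) = Q/F = 14770 / 96500 = 0.1531 mol.
4 electrons are transferred per O₂ molecule, so n(O₂) = 0.1531 / 4 = 0.03827 mol.
V = nRT/P = (0.03827 × 8.314 × 300) / (149 × 10³ Pa) = 6.41 × 10⁻⁴ m³ = 0.641 L.

0.641 L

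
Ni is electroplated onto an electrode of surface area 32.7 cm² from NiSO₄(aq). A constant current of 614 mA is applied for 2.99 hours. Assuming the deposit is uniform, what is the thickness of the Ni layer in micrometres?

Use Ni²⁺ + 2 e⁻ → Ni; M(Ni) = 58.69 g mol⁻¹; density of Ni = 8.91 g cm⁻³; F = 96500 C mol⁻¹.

Q = I·t = 0.6140 × 10764 = 6609 C; n(e⁻) = 0.06849 mol.
n(Ni) = n(e⁻)/2 = 0.03424 mol, so m = 0.03424 × 58.69 = 2.010 g.
Volume = m/ρ = 2.010 / 8.91 = 0.2256 cm³.
Thickness = V/A = 0.2256 / 32.7 = 0.00690 cm = 69.0 μm.

69.0 μm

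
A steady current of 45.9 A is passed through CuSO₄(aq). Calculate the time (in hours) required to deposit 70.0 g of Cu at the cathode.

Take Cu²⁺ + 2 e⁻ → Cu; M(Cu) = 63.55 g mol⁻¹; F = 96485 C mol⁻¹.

1.29 h

n(Cu) = m/M = 70.0 / 63.55 = 1.101 mol.
Each Cu atom requires 2 electrons, so n(e⁻) = 2 × 1.101 = 2.203 mol.
Q = n(e⁻)·F = 2.203 × 96485 = 212600 C.
t = Q/I = 212600 / 45.90 A = 4631 s = 1.29 h.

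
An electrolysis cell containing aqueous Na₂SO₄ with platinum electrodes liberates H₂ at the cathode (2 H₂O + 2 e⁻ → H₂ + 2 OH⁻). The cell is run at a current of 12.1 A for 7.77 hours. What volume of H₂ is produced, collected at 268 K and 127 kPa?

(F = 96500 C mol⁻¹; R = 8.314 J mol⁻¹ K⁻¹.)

Q = I·t = 12.10 A × 27972 s = 338500 C.
n(e⁻) = Q/F = 338500 / 96500 = 3.507 mol.
2 electrons are transferred per H₂ molecule, so n(H₂) = 3.507 / 2 = 1.754 mol.
V = nRT/P = (1.754 × 8.314 × 268) / (127 × 10³ Pa) = 0.0308 m³ = 30.8 L.

30.8 L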